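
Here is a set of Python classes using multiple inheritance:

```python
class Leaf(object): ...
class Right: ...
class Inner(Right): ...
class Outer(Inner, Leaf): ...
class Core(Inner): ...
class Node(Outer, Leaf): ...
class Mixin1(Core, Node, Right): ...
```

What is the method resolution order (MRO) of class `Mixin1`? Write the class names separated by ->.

Mixin1 -> Core -> Node -> Outer -> Inner -> Right -> Leaf -> object

L[Mixin1] = Mixin1 + merge(L[Core], L[Node], L[Right], [Core Node Right])
  take Core:  [Core Inner Right object] + [Node Outer Inner Right Leaf object] + [Right object] + [Core Node Right]
  take Node:  [Inner Right object] + [Node Outer Inner Right Leaf object] + [Right object] + [Node Right]
  take Outer:  [Inner Right object] + [Outer Inner Right Leaf object] + [Right object] + [Right]
  take Inner:  [Inner Right object] + [Inner Right Leaf object] + [Right object] + [Right]
  take Right:  [Right object] + [Right Leaf object] + [Right object] + [Right]
  take Leaf:  [object] + [Leaf object] + [object]
  take object:  [object] + [object] + [object]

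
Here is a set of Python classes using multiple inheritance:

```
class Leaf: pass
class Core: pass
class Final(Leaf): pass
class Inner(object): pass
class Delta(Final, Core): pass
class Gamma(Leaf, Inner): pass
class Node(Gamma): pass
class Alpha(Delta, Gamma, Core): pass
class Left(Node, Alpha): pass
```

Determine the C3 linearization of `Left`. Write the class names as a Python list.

L[Left] = Left + merge(L[Node], L[Alpha], [Node Alpha])
  take Node:  [Node Gamma Leaf Inner object] + [Alpha Delta Final Gamma Leaf Core Inner object] + [Node Alpha]
  take Alpha:  [Gamma Leaf Inner object] + [Alpha Delta Final Gamma Leaf Core Inner object] + [Alpha]
  take Delta:  [Gamma Leaf Inner object] + [Delta Final Gamma Leaf Core Inner object]
  take Final:  [Gamma Leaf Inner object] + [Final Gamma Leaf Core Inner object]
  take Gamma:  [Gamma Leaf Inner object] + [Gamma Leaf Core Inner object]
  take Leaf:  [Leaf Inner object] + [Leaf Core Inner object]
  take Core:  [Inner object] + [Core Inner object]
  take Inner:  [Inner object] + [Inner object]
  take object:  [object] + [object]

[Left, Node, Alpha, Delta, Final, Gamma, Leaf, Core, Inner, object]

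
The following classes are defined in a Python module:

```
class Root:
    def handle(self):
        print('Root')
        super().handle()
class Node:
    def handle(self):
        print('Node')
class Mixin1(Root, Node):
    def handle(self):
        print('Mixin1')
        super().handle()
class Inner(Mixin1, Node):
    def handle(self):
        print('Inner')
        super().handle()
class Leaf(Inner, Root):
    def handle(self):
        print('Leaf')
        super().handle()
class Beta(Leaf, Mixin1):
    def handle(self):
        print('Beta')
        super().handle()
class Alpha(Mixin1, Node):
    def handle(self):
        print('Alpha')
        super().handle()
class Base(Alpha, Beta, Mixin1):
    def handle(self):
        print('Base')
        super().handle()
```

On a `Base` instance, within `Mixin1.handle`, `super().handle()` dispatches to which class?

L[Base] = Base + merge(L[Alpha], L[Beta], L[Mixin1], [Alpha Beta Mixin1])
  take Alpha:  [Alpha Mixin1 Root Node object] + [Beta Leaf Inner Mixin1 Root Node object] + [Mixin1 Root Node object] + [Alpha Beta Mixin1]
  take Beta:  [Mixin1 Root Node object] + [Beta Leaf Inner Mixin1 Root Node object] + [Mixin1 Root Node object] + [Beta Mixin1]
  take Leaf:  [Mixin1 Root Node object] + [Leaf Inner Mixin1 Root Node object] + [Mixin1 Root Node object] + [Mixin1]
  take Inner:  [Mixin1 Root Node object] + [Inner Mixin1 Root Node object] + [Mixin1 Root Node object] + [Mixin1]
  take Mixin1:  [Mixin1 Root Node object] + [Mixin1 Root Node object] + [Mixin1 Root Node object] + [Mixin1]
  take Root:  [Root Node object] + [Root Node object] + [Root Node object]
  take Node:  [Node object] + [Node object] + [Node object]
  take object:  [object] + [object] + [object]
MRO: Base Alpha Beta Leaf Inner Mixin1 Root Node object
super() in Mixin1.handle on a Base instance goes to the class after Mixin1 in Base's MRO: Root.

Root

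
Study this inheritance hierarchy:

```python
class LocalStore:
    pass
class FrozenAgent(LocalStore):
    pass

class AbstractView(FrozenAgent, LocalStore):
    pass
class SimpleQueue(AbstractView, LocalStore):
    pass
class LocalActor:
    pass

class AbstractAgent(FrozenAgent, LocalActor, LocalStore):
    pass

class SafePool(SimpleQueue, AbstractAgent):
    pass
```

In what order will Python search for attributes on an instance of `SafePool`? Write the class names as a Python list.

L[SafePool] = SafePool + merge(L[SimpleQueue], L[AbstractAgent], [SimpleQueue AbstractAgent])
  take SimpleQueue:  [SimpleQueue AbstractView FrozenAgent LocalStore object] + [AbstractAgent FrozenAgent LocalActor LocalStore object] + [SimpleQueue AbstractAgent]
  take AbstractView:  [AbstractView FrozenAgent LocalStore object] + [AbstractAgent FrozenAgent LocalActor LocalStore object] + [AbstractAgent]
  take AbstractAgent:  [FrozenAgent LocalStore object] + [AbstractAgent FrozenAgent LocalActor LocalStore object] + [AbstractAgent]
  take FrozenAgent:  [FrozenAgent LocalStore object] + [FrozenAgent LocalActor LocalStore object]
  take LocalActor:  [LocalStore object] + [LocalActor LocalStore object]
  take LocalStore:  [LocalStore object] + [LocalStore object]
  take object:  [object] + [object]

[SafePool, SimpleQueue, AbstractView, AbstractAgent, FrozenAgent, LocalActor, LocalStore, object]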